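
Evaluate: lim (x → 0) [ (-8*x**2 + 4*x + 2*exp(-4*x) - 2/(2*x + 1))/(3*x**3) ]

-16/9

Substitution gives 0/0; apply L'Hôpital's rule 3 times.
After differentiating numerator and denominator 3 times the quotient is (-128*e^(-4*x) + 96/(2*x + 1)^4)/(18); at x = 0 this is -16/9.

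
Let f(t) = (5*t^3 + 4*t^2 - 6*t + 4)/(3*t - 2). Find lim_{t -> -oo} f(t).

The numerator has higher degree (3 > 1); the quotient behaves like (5/(3))·t^2 for large |t|.
As t → −∞ this diverges to ∞.

∞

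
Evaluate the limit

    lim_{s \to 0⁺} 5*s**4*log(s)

This is a 0·(−∞) form. Rewrite as 5·ln(s) / s^(−4) and apply L'Hôpital:
the derivative quotient is 5·(1/s) / (−4·s^(−5)) = (-5/4)·s^4 → 0.

0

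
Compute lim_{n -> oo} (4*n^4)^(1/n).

1

Base → ∞ and exponent → 0: an ∞^0 form.
Take logs: (1/n)·ln(4·n^4) = (ln 4 + 4·ln n)/n → 0.
So the limit is e^0 = 1.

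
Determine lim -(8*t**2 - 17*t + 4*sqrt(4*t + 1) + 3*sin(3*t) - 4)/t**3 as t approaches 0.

Substitution gives 0/0; apply L'Hôpital's rule 3 times.
After differentiating numerator and denominator 3 times the quotient is (-81*cos(3*t) + 96/(4*t + 1)^(5/2))/(-6); at t = 0 this is -5/2.

-5/2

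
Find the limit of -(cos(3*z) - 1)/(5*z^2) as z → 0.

9/10

Direct substitution gives 0/0.
Apply L'Hôpital: lim (-3*sin(3*z))/(-10*z), still 0/0.
After 2 applications of L'Hôpital's rule the quotient is (-9*cos(3*z))/(-10); substituting z = 0 gives 9/10.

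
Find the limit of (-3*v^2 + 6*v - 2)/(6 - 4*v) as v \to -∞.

-∞

The numerator has higher degree (2 > 1); the quotient behaves like (-3/(-4))·v^1 for large |v|.
As v → −∞ this diverges to -∞.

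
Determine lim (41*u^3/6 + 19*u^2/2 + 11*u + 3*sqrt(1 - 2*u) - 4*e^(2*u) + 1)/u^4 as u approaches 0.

Substitution gives 0/0 (the numerator vanishes to order 4).
Expand each term to order u^4: the coefficient of u^4 in 3·√(1 - 2u) is -15/8 and in -4·e^(2u) is -8/3.
Lower-order terms cancel with the polynomial part, so the numerator is (-109/24)·u^4 + o(u^4), and the limit is (-109/24)/(1) = -109/24.

-109/24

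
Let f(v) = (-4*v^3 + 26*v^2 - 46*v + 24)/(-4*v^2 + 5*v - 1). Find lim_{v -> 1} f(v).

Since v = 1 makes numerator and denominator zero, (v - 1) divides both.
Cancelling it gives (-4*v^2 + 22*v - 24)/(1 - 4*v); now plug in v = 1 to get 2.

2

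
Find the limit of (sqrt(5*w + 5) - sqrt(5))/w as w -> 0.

√(5)/2

A 0/0 form; rationalise with √(5 + 5w) + √5. This collapses the numerator to 5w, leaving 5/(√(5 + 5w) + √5) → 5/(2√5) = √(5)/2.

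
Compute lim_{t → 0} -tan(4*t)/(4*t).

-1

Substitution gives 0/0.
Since tan(u)/u → 1 as u → 0, tan(4t)/(4t) → 1 and the limit is 4/(-4) = -1.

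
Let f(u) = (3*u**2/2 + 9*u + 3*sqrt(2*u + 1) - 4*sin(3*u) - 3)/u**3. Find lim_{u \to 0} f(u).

39/2

Substitution gives 0/0 (the numerator vanishes to order 3).
Expand each term to order u^3: the coefficient of u^3 in -4·sin(3u) is 18 and in 3·√(1 + 2u) is 3/2.
Lower-order terms cancel with the polynomial part, so the numerator is (39/2)·u^3 + o(u^3), and the limit is (39/2)/(1) = 39/2.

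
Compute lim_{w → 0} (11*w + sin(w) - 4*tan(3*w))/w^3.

Substitution gives 0/0 (the numerator vanishes to order 3).
Expand each term to order w^3: the coefficient of w^3 in -4·tan(3w) is -36 and in sin(w) is -1/6.
Lower-order terms cancel with the polynomial part, so the numerator is (-217/6)·w^3 + o(w^3), and the limit is (-217/6)/(1) = -217/6.

-217/6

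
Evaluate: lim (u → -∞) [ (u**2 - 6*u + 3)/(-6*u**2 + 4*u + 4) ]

Numerator and denominator both have degree 2.
Dividing every term by u^2, all lower-order terms vanish and the limit is the ratio of leading coefficients, 1/(-6) = -1/6.

-1/6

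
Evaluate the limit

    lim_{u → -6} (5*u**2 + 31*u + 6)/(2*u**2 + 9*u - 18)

At u = -6 both the top and bottom vanish — a removable singularity. Factoring out (u + 6) from each leaves (5*u + 1)/(2*u - 3), which at u = -6 equals 29/15.

29/15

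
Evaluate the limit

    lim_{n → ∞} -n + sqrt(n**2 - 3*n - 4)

An ∞ − ∞ form. Rationalising with the conjugate, the difference becomes (-3n - 4) / (√(n^2 - 3*n - 4) + n).
For large n the denominator behaves like 2·n, so the quotient tends to -3/2 = -3/2.

-3/2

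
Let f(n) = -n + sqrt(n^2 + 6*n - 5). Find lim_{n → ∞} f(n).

3

An ∞ − ∞ form. Rationalising with the conjugate, the difference becomes (6n - 5) / (√(n^2 + 6*n - 5) + n).
For large n the denominator behaves like 2·n, so the quotient tends to 6/2 = 3.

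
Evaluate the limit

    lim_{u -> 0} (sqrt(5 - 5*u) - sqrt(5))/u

Substitution gives 0/0. Multiply numerator and denominator by the conjugate √(5 - 5u) + √5.
The numerator becomes (5 - 5u) − 5 = -5u, so the expression simplifies to -5/(√(5 - 5u) + √5).
Letting u → 0 gives -5/(2√5) = -√(5)/2.

-√(5)/2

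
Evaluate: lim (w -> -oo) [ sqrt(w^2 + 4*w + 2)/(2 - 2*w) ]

1/2

For large |w|, √(w^2 + 4*w + 2) ≈ √1·|w| and the denominator ≈ -2w.
Since w → −∞, |w| = −w, giving −√1/(-2) = 1/2.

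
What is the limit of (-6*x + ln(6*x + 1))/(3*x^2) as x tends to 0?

-6

Direct substitution gives 0/0.
Apply L'Hôpital: lim (-6 + 6/(6*x + 1))/(6*x), still 0/0.
After 2 applications of L'Hôpital's rule the quotient is (-36/(6*x + 1)^2)/(6); substituting x = 0 gives -6.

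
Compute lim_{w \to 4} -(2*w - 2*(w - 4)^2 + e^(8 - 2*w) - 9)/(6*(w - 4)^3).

Direct substitution gives 0/0.
Apply L'Hôpital: lim (-4*w - 2*e^(8 - 2*w) + 18)/(-18*(w - 4)^2), still 0/0.
Apply L'Hôpital: lim (4*e^(8 - 2*w) - 4)/(144 - 36*w), still 0/0.
After 3 applications of L'Hôpital's rule the quotient is (-8*e^(8 - 2*w))/(-36); substituting w = 4 gives 2/9.

2/9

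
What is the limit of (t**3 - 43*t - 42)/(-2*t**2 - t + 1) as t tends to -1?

Direct substitution gives 0/0, so factor. Both numerator and denominator have (t + 1) as a factor.
After cancelling, the expression reduces to (t^2 - t - 42)/(1 - 2*t).
Substituting t = -1 gives -40/3.

-40/3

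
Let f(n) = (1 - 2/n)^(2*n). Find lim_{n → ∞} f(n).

The base → 1 and the exponent → ∞: a 1^∞ form.
Take logarithms: (2n)·ln(1 - 2/n). Since ln(1+u) ~ u for small u, this behaves like (2n)·(-2/n) → -4.
So the limit is e^(-4).

e^(-4)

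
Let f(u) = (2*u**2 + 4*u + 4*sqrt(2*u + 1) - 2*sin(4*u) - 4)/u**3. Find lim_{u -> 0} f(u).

70/3

Substitution gives 0/0 (the numerator vanishes to order 3).
Expand each term to order u^3: the coefficient of u^3 in -2·sin(4u) is 64/3 and in 4·√(1 + 2u) is 2.
Lower-order terms cancel with the polynomial part, so the numerator is (70/3)·u^3 + o(u^3), and the limit is (70/3)/(1) = 70/3.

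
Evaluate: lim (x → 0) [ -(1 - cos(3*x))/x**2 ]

-9/2

Substitution gives 0/0.
Use (1 − cos u)/u² → 1/2 with u = 3x: the limit is 3²/(2·(-1)) = -9/2.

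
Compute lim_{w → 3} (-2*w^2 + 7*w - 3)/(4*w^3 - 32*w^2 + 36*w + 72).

5/48

At w = 3 both the top and bottom vanish — a removable singularity. Factoring out (w - 3) from each leaves (1 - 2*w)/(4*w^2 - 20*w - 24), which at w = 3 equals 5/48.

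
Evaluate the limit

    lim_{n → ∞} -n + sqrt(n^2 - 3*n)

An ∞ − ∞ form. Rationalising with the conjugate, the difference becomes (-3n) / (√(n^2 - 3*n) + n).
For large n the denominator behaves like 2·n, so the quotient tends to -3/2 = -3/2.

-3/2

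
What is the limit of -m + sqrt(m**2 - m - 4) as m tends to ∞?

This has the form ∞ − ∞. Multiply and divide by the conjugate √(m^2 - m - 4) + m.
That gives (-m - 4) / (√(m^2 - m - 4) + m).
Divide numerator and denominator by m: the limit is -1/(2·1) = -1/2.

-1/2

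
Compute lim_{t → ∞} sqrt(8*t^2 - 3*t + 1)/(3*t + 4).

For large |t|, √(8*t^2 - 3*t + 1) ≈ √8·|t| and the denominator ≈ 3t.
Since t → +∞, |t| = t, giving √8/(3) = 2*√(2)/3.

2*√(2)/3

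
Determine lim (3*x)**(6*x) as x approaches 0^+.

Base → 0⁺ and exponent → 0⁺: a 0^0 form.
Take logs: 6x·ln(3x). This is 0·(−∞); rewriting as ln(3x)/(1/(6x)) and applying L'Hôpital gives 0.
Hence the limit is e^0 = 1.

1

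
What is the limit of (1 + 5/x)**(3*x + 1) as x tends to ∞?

e^(15)

Let L be the limit and take ln: ln L = lim (3x + 1)·ln(1 + 5/x) = lim (3x + 1)·(5/x + O(1/x²)) = 15.
Hence L = e^(15).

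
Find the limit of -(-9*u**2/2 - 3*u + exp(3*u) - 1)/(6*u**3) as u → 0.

-3/4

Direct substitution gives 0/0.
Apply L'Hôpital: lim (-9*u + 3*e^(3*u) - 3)/(-18*u^2), still 0/0.
Apply L'Hôpital: lim (9*e^(3*u) - 9)/(-36*u), still 0/0.
After 3 applications of L'Hôpital's rule the quotient is (27*e^(3*u))/(-36); substituting u = 0 gives -3/4.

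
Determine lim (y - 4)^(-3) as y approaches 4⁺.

As y → 4⁺, (y - 4) → 0⁺, so (y - 4)^3 → 0⁺ and 1/(y - 4)^3 → ∞.

∞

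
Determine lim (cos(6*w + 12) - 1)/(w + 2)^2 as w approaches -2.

-18

Direct substitution gives 0/0.
Apply L'Hôpital: lim (-6*sin(6*w + 12))/(2*w + 4), still 0/0.
After 2 applications of L'Hôpital's rule the quotient is (-36*cos(6*w + 12))/(2); substituting w = -2 gives -18.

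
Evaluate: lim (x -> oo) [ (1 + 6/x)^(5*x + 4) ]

e^(30)

Write it as [(1 + 6/x)^x]^(5) · (1 + 6/x)^(4). The bracketed term tends to e^(6) and the second factor to 1, so the limit is e^(30).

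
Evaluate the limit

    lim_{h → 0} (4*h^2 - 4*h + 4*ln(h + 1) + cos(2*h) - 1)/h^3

4/3

Substitution gives 0/0; apply L'Hôpital's rule 3 times.
After differentiating numerator and denominator 3 times the quotient is (8*sin(2*h) + 8/(h + 1)^3)/(6); at h = 0 this is 4/3.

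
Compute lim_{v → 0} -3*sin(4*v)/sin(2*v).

Substitution gives 0/0.
Divide numerator and denominator by v: sin(4v)/v → 4 and sin(2v)/v → 2, so the limit is -3·4/2 = -6.

-6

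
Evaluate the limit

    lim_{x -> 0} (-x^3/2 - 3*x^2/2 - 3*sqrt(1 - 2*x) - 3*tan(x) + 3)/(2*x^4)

Substitution gives 0/0 (the numerator vanishes to order 4).
Expand each term to order x^4: the coefficient of x^4 in -3·√(1 - 2x) is 15/8 and in -3·tan(x) is 0.
Lower-order terms cancel with the polynomial part, so the numerator is (15/8)·x^4 + o(x^4), and the limit is (15/8)/(2) = 15/16.

15/16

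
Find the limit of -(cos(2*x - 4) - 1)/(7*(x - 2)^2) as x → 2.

2/7

Direct substitution gives 0/0.
Apply L'Hôpital: lim (-2*sin(2*x - 4))/(28 - 14*x), still 0/0.
After 2 applications of L'Hôpital's rule the quotient is (-4*cos(2*x - 4))/(-14); substituting x = 2 gives 2/7.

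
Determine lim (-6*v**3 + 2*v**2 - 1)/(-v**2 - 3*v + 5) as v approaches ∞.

∞

The numerator has higher degree (3 > 2); the quotient behaves like (-6/(-1))·v^1 for large |v|.
As v → +∞ this diverges to ∞.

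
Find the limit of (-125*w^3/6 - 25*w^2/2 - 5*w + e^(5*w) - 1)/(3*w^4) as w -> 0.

Direct substitution gives 0/0.
Apply L'Hôpital: lim (-125*w^2/2 - 25*w + 5*e^(5*w) - 5)/(12*w^3), still 0/0.
Apply L'Hôpital: lim (-125*w + 25*e^(5*w) - 25)/(36*w^2), still 0/0.
Apply L'Hôpital: lim (125*e^(5*w) - 125)/(72*w), still 0/0.
After 4 applications of L'Hôpital's rule the quotient is (625*e^(5*w))/(72); substituting w = 0 gives 625/72.

625/72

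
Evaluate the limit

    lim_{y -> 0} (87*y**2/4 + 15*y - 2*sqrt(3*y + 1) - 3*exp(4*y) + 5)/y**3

-283/8

Substitution gives 0/0; apply L'Hôpital's rule 3 times.
After differentiating numerator and denominator 3 times the quotient is (-192*e^(4*y) - 81/(4*(3*y + 1)^(5/2)))/(6); at y = 0 this is -283/8.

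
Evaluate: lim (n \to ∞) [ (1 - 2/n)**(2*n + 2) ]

Write it as [(1 - 2/n)^n]^(2) · (1 - 2/n)^(2). The bracketed term tends to e^(-2) and the second factor to 1, so the limit is e^(-4).

e^(-4)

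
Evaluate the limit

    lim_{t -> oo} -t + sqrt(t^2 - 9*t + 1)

This has the form ∞ − ∞. Multiply and divide by the conjugate √(t^2 - 9*t + 1) + t.
That gives (-9t + 1) / (√(t^2 - 9*t + 1) + t).
Divide numerator and denominator by t: the limit is -9/(2·1) = -9/2.

-9/2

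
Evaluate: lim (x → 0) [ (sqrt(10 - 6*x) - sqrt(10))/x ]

Substitution gives 0/0. Multiply numerator and denominator by the conjugate √(10 - 6x) + √10.
The numerator becomes (10 - 6x) − 10 = -6x, so the expression simplifies to -6/(√(10 - 6x) + √10).
Letting x → 0 gives -6/(2√10) = -3*√(10)/10.

-3*√(10)/10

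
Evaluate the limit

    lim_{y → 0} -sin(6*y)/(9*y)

-2/3

Substitution gives 0/0.
Write it as (6/(-9))·sin(6y)/(6y); since sin(u)/u → 1, the limit is -2/3.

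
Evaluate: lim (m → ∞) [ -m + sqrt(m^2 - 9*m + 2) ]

-9/2

This has the form ∞ − ∞. Multiply and divide by the conjugate √(m^2 - 9*m + 2) + m.
That gives (-9m + 2) / (√(m^2 - 9*m + 2) + m).
Divide numerator and denominator by m: the limit is -9/(2·1) = -9/2.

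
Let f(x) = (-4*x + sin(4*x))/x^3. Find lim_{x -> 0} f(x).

Direct substitution gives 0/0.
Apply L'Hôpital: lim (4*cos(4*x) - 4)/(3*x^2), still 0/0.
Apply L'Hôpital: lim (-16*sin(4*x))/(6*x), still 0/0.
After 3 applications of L'Hôpital's rule the quotient is (-64*cos(4*x))/(6); substituting x = 0 gives -32/3.

-32/3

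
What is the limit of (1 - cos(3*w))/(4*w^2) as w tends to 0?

9/8

Substitution gives 0/0.
Use (1 − cos u)/u² → 1/2 with u = 3w: the limit is 3²/(2·4) = 9/8.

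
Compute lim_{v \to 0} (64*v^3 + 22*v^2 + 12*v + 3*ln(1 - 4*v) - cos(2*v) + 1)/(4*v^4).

Substitution gives 0/0; apply L'Hôpital's rule 4 times.
After differentiating numerator and denominator 4 times the quotient is (-16*cos(2*v) - 4608/(4*v - 1)^4)/(96); at v = 0 this is -289/6.

-289/6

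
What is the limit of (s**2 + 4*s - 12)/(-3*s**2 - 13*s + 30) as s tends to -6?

Since s = -6 makes numerator and denominator zero, (s + 6) divides both.
Cancelling it gives (s - 2)/(5 - 3*s); now plug in s = -6 to get -8/23.

-8/23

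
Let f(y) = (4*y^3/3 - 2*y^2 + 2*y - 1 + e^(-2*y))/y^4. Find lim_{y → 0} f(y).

Direct substitution gives 0/0.
Apply L'Hôpital: lim (4*y^2 - 4*y + 2 - 2*e^(-2*y))/(4*y^3), still 0/0.
Apply L'Hôpital: lim (8*y - 4 + 4*e^(-2*y))/(12*y^2), still 0/0.
Apply L'Hôpital: lim (8 - 8*e^(-2*y))/(24*y), still 0/0.
After 4 applications of L'Hôpital's rule the quotient is (16*e^(-2*y))/(24); substituting y = 0 gives 2/3.

2/3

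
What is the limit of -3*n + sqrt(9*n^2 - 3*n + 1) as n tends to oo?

This has the form ∞ − ∞. Multiply and divide by the conjugate √(9*n^2 - 3*n + 1) + 3n.
That gives (-3n + 1) / (√(9*n^2 - 3*n + 1) + 3n).
Divide numerator and denominator by n: the limit is -3/(2·3) = -1/2.

-1/2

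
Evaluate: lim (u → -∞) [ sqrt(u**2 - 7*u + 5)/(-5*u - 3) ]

For large |u|, √(u^2 - 7*u + 5) ≈ √1·|u| and the denominator ≈ -5u.
Since u → −∞, |u| = −u, giving −√1/(-5) = 1/5.

1/5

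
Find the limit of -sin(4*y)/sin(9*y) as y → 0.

Substitution gives 0/0.
Divide numerator and denominator by y: sin(4y)/y → 4 and sin(9y)/y → 9, so the limit is -1·4/9 = -4/9.

-4/9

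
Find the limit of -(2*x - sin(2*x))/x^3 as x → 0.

Direct substitution gives 0/0.
Apply L'Hôpital: lim (2 - 2*cos(2*x))/(-3*x^2), still 0/0.
Apply L'Hôpital: lim (4*sin(2*x))/(-6*x), still 0/0.
After 3 applications of L'Hôpital's rule the quotient is (8*cos(2*x))/(-6); substituting x = 0 gives -4/3.

-4/3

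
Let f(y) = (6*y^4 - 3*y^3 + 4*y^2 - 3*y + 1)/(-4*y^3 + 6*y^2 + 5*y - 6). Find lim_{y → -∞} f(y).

∞

The numerator has higher degree (4 > 3); the quotient behaves like (6/(-4))·y^1 for large |y|.
As y → −∞ this diverges to ∞.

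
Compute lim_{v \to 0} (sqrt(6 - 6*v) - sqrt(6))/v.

-√(6)/2

Substitution gives 0/0. Multiply numerator and denominator by the conjugate √(6 - 6v) + √6.
The numerator becomes (6 - 6v) − 6 = -6v, so the expression simplifies to -6/(√(6 - 6v) + √6).
Letting v → 0 gives -6/(2√6) = -√(6)/2.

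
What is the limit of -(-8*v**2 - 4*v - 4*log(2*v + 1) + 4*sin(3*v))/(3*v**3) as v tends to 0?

86/9

Substitution gives 0/0 (the numerator vanishes to order 3).
Expand each term to order v^3: the coefficient of v^3 in 4·sin(3v) is -18 and in -4·ln(1 + 2v) is -32/3.
Lower-order terms cancel with the polynomial part, so the numerator is (-86/3)·v^3 + o(v^3), and the limit is (-86/3)/(-3) = 86/9.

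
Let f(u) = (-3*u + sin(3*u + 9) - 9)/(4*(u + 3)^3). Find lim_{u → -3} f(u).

Direct substitution gives 0/0.
Apply L'Hôpital: lim (3*cos(3*u + 9) - 3)/(12*(u + 3)^2), still 0/0.
Apply L'Hôpital: lim (-9*sin(3*u + 9))/(24*u + 72), still 0/0.
After 3 applications of L'Hôpital's rule the quotient is (-27*cos(3*u + 9))/(24); substituting u = -3 gives -9/8.

-9/8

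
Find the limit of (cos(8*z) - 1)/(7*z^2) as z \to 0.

Direct substitution gives 0/0.
Apply L'Hôpital: lim (-8*sin(8*z))/(14*z), still 0/0.
After 2 applications of L'Hôpital's rule the quotient is (-64*cos(8*z))/(14); substituting z = 0 gives -32/7.

-32/7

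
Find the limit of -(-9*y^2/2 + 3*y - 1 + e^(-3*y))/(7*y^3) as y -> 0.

9/14

Direct substitution gives 0/0.
Apply L'Hôpital: lim (-9*y + 3 - 3*e^(-3*y))/(-21*y^2), still 0/0.
Apply L'Hôpital: lim (-9 + 9*e^(-3*y))/(-42*y), still 0/0.
After 3 applications of L'Hôpital's rule the quotient is (-27*e^(-3*y))/(-42); substituting y = 0 gives 9/14.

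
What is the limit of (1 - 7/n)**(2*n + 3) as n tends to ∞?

Write it as [(1 - 7/n)^n]^(2) · (1 - 7/n)^(3). The bracketed term tends to e^(-7) and the second factor to 1, so the limit is e^(-14).

e^(-14)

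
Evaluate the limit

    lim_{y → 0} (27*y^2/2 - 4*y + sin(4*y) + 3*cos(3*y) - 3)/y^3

Substitution gives 0/0 (the numerator vanishes to order 3).
Expand each term to order y^3: the coefficient of y^3 in 3·cos(3y) is 0 and in sin(4y) is -32/3.
Lower-order terms cancel with the polynomial part, so the numerator is (-32/3)·y^3 + o(y^3), and the limit is (-32/3)/(1) = -32/3.

-32/3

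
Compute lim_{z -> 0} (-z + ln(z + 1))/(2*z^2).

-1/4

Direct substitution gives 0/0.
Apply L'Hôpital: lim (-1 + 1/(z + 1))/(4*z), still 0/0.
After 2 applications of L'Hôpital's rule the quotient is (-1/(z + 1)^2)/(4); substituting z = 0 gives -1/4.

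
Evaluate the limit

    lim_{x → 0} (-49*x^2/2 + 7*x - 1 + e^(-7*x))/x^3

-343/6

Direct substitution gives 0/0.
Apply L'Hôpital: lim (-49*x + 7 - 7*e^(-7*x))/(3*x^2), still 0/0.
Apply L'Hôpital: lim (-49 + 49*e^(-7*x))/(6*x), still 0/0.
After 3 applications of L'Hôpital's rule the quotient is (-343*e^(-7*x))/(6); substituting x = 0 gives -343/6.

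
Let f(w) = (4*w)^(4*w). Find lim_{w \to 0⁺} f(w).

Base → 0⁺ and exponent → 0⁺: a 0^0 form.
Take logs: 4w·ln(4w). This is 0·(−∞); rewriting as ln(4w)/(1/(4w)) and applying L'Hôpital gives 0.
Hence the limit is e^0 = 1.

1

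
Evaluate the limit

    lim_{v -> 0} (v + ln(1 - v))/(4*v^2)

-1/8

Direct substitution gives 0/0.
Apply L'Hôpital: lim (1 - 1/(1 - v))/(8*v), still 0/0.
After 2 applications of L'Hôpital's rule the quotient is (-1/(1 - v)^2)/(8); substituting v = 0 gives -1/8.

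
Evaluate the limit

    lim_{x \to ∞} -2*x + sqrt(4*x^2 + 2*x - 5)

1/2

This has the form ∞ − ∞. Multiply and divide by the conjugate √(4*x^2 + 2*x - 5) + 2x.
That gives (2x - 5) / (√(4*x^2 + 2*x - 5) + 2x).
Divide numerator and denominator by x: the limit is 2/(2·2) = 1/2.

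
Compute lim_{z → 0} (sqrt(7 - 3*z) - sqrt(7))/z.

A 0/0 form; rationalise with √(7 - 3z) + √7. This collapses the numerator to -3z, leaving -3/(√(7 - 3z) + √7) → -3/(2√7) = -3*√(7)/14.

-3*√(7)/14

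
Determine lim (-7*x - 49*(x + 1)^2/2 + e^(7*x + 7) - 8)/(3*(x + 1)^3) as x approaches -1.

343/18

Direct substitution gives 0/0.
Apply L'Hôpital: lim (-49*x + 7*e^(7*x + 7) - 56)/(9*(x + 1)^2), still 0/0.
Apply L'Hôpital: lim (49*e^(7*x + 7) - 49)/(18*x + 18), still 0/0.
After 3 applications of L'Hôpital's rule the quotient is (343*e^(7*x + 7))/(18); substituting x = -1 gives 343/18.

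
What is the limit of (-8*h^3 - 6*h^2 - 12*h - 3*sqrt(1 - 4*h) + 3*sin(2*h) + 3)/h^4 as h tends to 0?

30

Substitution gives 0/0 (the numerator vanishes to order 4).
Expand each term to order h^4: the coefficient of h^4 in 3·sin(2h) is 0 and in -3·√(1 - 4h) is 30.
Lower-order terms cancel with the polynomial part, so the numerator is (30)·h^4 + o(h^4), and the limit is (30)/(1) = 30.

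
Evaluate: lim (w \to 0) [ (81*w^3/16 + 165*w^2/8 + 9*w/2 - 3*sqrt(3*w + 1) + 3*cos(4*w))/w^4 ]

Substitution gives 0/0; apply L'Hôpital's rule 4 times.
After differentiating numerator and denominator 4 times the quotient is (768*cos(4*w) + 3645/(16*(3*w + 1)^(7/2)))/(24); at w = 0 this is 5311/128.

5311/128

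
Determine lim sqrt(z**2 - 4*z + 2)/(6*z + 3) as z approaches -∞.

-1/6

For large |z|, √(z^2 - 4*z + 2) ≈ √1·|z| and the denominator ≈ 6z.
Since z → −∞, |z| = −z, giving −√1/(6) = -1/6.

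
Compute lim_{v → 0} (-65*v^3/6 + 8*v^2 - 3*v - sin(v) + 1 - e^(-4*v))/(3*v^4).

Substitution gives 0/0 (the numerator vanishes to order 4).
Expand each term to order v^4: the coefficient of v^4 in −e^(-4v) is -32/3 and in −sin(v) is 0.
Lower-order terms cancel with the polynomial part, so the numerator is (-32/3)·v^4 + o(v^4), and the limit is (-32/3)/(3) = -32/9.

-32/9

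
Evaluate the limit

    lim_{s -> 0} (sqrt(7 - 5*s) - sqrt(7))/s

A 0/0 form; rationalise with √(7 - 5s) + √7. This collapses the numerator to -5s, leaving -5/(√(7 - 5s) + √7) → -5/(2√7) = -5*√(7)/14.

-5*√(7)/14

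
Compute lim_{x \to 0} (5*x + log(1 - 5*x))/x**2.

-25/2

Direct substitution gives 0/0.
Apply L'Hôpital: lim (5 - 5/(1 - 5*x))/(2*x), still 0/0.
After 2 applications of L'Hôpital's rule the quotient is (-25/(1 - 5*x)^2)/(2); substituting x = 0 gives -25/2.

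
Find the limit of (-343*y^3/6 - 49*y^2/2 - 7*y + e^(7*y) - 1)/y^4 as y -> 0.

2401/24

Direct substitution gives 0/0.
Apply L'Hôpital: lim (-343*y^2/2 - 49*y + 7*e^(7*y) - 7)/(4*y^3), still 0/0.
Apply L'Hôpital: lim (-343*y + 49*e^(7*y) - 49)/(12*y^2), still 0/0.
Apply L'Hôpital: lim (343*e^(7*y) - 343)/(24*y), still 0/0.
After 4 applications of L'Hôpital's rule the quotient is (2401*e^(7*y))/(24); substituting y = 0 gives 2401/24.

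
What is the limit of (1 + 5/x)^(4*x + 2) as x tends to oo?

Let L be the limit and take ln: ln L = lim (4x + 2)·ln(1 + 5/x) = lim (4x + 2)·(5/x + O(1/x²)) = 20.
Hence L = e^(20).

e^(20)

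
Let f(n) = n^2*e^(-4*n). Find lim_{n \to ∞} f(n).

0

Write as n^2/e^{4n}, an ∞/∞ form.
Exponential growth dominates any polynomial, so repeated L'Hôpital (or the standard result) gives 0.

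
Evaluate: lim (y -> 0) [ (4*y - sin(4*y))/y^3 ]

32/3

Direct substitution gives 0/0.
Apply L'Hôpital: lim (4 - 4*cos(4*y))/(3*y^2), still 0/0.
Apply L'Hôpital: lim (16*sin(4*y))/(6*y), still 0/0.
After 3 applications of L'Hôpital's rule the quotient is (64*cos(4*y))/(6); substituting y = 0 gives 32/3.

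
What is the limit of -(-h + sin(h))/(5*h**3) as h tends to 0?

1/30

Direct substitution gives 0/0.
Apply L'Hôpital: lim (cos(h) - 1)/(-15*h^2), still 0/0.
Apply L'Hôpital: lim (-sin(h))/(-30*h), still 0/0.
After 3 applications of L'Hôpital's rule the quotient is (-cos(h))/(-30); substituting h = 0 gives 1/30.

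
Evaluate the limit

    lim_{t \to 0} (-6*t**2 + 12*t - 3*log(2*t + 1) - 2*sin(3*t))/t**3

1

Substitution gives 0/0 (the numerator vanishes to order 3).
Expand each term to order t^3: the coefficient of t^3 in -3·ln(1 + 2t) is -8 and in -2·sin(3t) is 9.
Lower-order terms cancel with the polynomial part, so the numerator is (1)·t^3 + o(t^3), and the limit is (1)/(1) = 1.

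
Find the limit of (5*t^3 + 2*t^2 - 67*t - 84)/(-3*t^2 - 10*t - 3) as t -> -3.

7

Since t = -3 makes numerator and denominator zero, (t + 3) divides both.
Cancelling it gives (5*t^2 - 13*t - 28)/(-3*t - 1); now plug in t = -3 to get 7.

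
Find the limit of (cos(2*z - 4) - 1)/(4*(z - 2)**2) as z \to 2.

Direct substitution gives 0/0.
Apply L'Hôpital: lim (-2*sin(2*z - 4))/(8*z - 16), still 0/0.
After 2 applications of L'Hôpital's rule the quotient is (-4*cos(2*z - 4))/(8); substituting z = 2 gives -1/2.

-1/2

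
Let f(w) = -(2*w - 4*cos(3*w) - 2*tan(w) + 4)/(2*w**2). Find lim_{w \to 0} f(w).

Substitution gives 0/0; apply L'Hôpital's rule 2 times.
After differentiating numerator and denominator 2 times the quotient is (-4*sin(w)/cos(w)^3 + 36*cos(3*w))/(-4); at w = 0 this is -9.

-9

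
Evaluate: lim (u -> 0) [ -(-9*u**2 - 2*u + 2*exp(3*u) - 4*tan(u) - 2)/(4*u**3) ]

Substitution gives 0/0 (the numerator vanishes to order 3).
Expand each term to order u^3: the coefficient of u^3 in -4·tan(u) is -4/3 and in 2·e^(3u) is 9.
Lower-order terms cancel with the polynomial part, so the numerator is (23/3)·u^3 + o(u^3), and the limit is (23/3)/(-4) = -23/12.

-23/12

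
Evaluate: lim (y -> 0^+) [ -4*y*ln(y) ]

This is a 0·(−∞) form. Rewrite as -4·ln(y) / y^(−1) and apply L'Hôpital:
the derivative quotient is -4·(1/y) / (−1·y^(−2)) = (4/1)·y^1 → 0.

0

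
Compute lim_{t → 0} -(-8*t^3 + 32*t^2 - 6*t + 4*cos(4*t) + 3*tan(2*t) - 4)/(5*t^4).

-128/15

Substitution gives 0/0 (the numerator vanishes to order 4).
Expand each term to order t^4: the coefficient of t^4 in 3·tan(2t) is 0 and in 4·cos(4t) is 128/3.
Lower-order terms cancel with the polynomial part, so the numerator is (128/3)·t^4 + o(t^4), and the limit is (128/3)/(-5) = -128/15.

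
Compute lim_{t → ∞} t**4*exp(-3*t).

Write as t^4/e^{3t}, an ∞/∞ form.
Exponential growth dominates any polynomial, so repeated L'Hôpital (or the standard result) gives 0.

0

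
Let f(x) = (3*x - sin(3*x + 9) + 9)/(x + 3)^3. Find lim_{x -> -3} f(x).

9/2

Direct substitution gives 0/0.
Apply L'Hôpital: lim (3 - 3*cos(3*x + 9))/(3*(x + 3)^2), still 0/0.
Apply L'Hôpital: lim (9*sin(3*x + 9))/(6*x + 18), still 0/0.
After 3 applications of L'Hôpital's rule the quotient is (27*cos(3*x + 9))/(6); substituting x = -3 gives 9/2.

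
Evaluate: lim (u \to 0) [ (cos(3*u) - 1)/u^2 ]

-9/2

Direct substitution gives 0/0.
Apply L'Hôpital: lim (-3*sin(3*u))/(2*u), still 0/0.
After 2 applications of L'Hôpital's rule the quotient is (-9*cos(3*u))/(2); substituting u = 0 gives -9/2.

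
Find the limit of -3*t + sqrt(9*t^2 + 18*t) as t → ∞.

An ∞ − ∞ form. Rationalising with the conjugate, the difference becomes (18t) / (√(9*t^2 + 18*t) + 3t).
For large t the denominator behaves like 2·3t, so the quotient tends to 18/6 = 3.

3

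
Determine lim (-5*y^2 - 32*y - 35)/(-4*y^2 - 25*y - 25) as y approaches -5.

6/5

Since y = -5 makes numerator and denominator zero, (y + 5) divides both.
Cancelling it gives (-5*y - 7)/(-4*y - 5); now plug in y = -5 to get 6/5.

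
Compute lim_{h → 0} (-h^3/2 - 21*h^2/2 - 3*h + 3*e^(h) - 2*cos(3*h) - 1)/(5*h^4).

-53/40

Substitution gives 0/0 (the numerator vanishes to order 4).
Expand each term to order h^4: the coefficient of h^4 in 3·e^(h) is 1/8 and in -2·cos(3h) is -27/4.
Lower-order terms cancel with the polynomial part, so the numerator is (-53/8)·h^4 + o(h^4), and the limit is (-53/8)/(5) = -53/40.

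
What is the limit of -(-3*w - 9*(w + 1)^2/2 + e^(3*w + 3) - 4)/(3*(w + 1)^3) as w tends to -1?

Direct substitution gives 0/0.
Apply L'Hôpital: lim (-9*w + 3*e^(3*w + 3) - 12)/(-9*(w + 1)^2), still 0/0.
Apply L'Hôpital: lim (9*e^(3*w + 3) - 9)/(-18*w - 18), still 0/0.
After 3 applications of L'Hôpital's rule the quotient is (27*e^(3*w + 3))/(-18); substituting w = -1 gives -3/2.

-3/2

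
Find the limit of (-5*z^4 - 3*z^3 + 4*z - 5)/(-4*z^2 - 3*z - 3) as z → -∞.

The numerator has higher degree (4 > 2); the quotient behaves like (-5/(-4))·z^2 for large |z|.
As z → −∞ this diverges to ∞.

∞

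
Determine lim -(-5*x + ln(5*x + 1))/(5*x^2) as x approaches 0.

5/2

Direct substitution gives 0/0.
Apply L'Hôpital: lim (-5 + 5/(5*x + 1))/(-10*x), still 0/0.
After 2 applications of L'Hôpital's rule the quotient is (-25/(5*x + 1)^2)/(-10); substituting x = 0 gives 5/2.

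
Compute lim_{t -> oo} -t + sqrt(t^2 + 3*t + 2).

3/2

An ∞ − ∞ form. Rationalising with the conjugate, the difference becomes (3t + 2) / (√(t^2 + 3*t + 2) + t).
For large t the denominator behaves like 2·t, so the quotient tends to 3/2 = 3/2.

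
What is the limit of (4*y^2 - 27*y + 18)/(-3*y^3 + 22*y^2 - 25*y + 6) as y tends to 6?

Since y = 6 makes numerator and denominator zero, (y - 6) divides both.
Cancelling it gives (4*y - 3)/(-3*y^2 + 4*y - 1); now plug in y = 6 to get -21/85.

-21/85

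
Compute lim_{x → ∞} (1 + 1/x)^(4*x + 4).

Write it as [(1 + 1/x)^x]^(4) · (1 + 1/x)^(4). The bracketed term tends to e^(1) and the second factor to 1, so the limit is e^(4).

e^(4)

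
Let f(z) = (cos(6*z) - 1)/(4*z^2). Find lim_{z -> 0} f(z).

-9/2

Direct substitution gives 0/0.
Apply L'Hôpital: lim (-6*sin(6*z))/(8*z), still 0/0.
After 2 applications of L'Hôpital's rule the quotient is (-36*cos(6*z))/(8); substituting z = 0 gives -9/2.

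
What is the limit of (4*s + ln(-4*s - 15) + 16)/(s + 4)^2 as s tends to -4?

-8

Direct substitution gives 0/0.
Apply L'Hôpital: lim (4 - 4/(-4*s - 15))/(2*s + 8), still 0/0.
After 2 applications of L'Hôpital's rule the quotient is (-16/(-4*s - 15)^2)/(2); substituting s = -4 gives -8.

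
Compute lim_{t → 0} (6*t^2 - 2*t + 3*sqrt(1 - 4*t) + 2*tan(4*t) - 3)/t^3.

Substitution gives 0/0 (the numerator vanishes to order 3).
Expand each term to order t^3: the coefficient of t^3 in 3·√(1 - 4t) is -12 and in 2·tan(4t) is 128/3.
Lower-order terms cancel with the polynomial part, so the numerator is (92/3)·t^3 + o(t^3), and the limit is (92/3)/(1) = 92/3.

92/3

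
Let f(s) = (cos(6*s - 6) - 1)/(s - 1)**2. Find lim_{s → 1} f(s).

-18

Direct substitution gives 0/0.
Apply L'Hôpital: lim (-6*sin(6*s - 6))/(2*s - 2), still 0/0.
After 2 applications of L'Hôpital's rule the quotient is (-36*cos(6*s - 6))/(2); substituting s = 1 gives -18.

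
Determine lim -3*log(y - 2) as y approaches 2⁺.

As y → 2⁺, y - 2 → 0⁺ and ln(y - 2) → −∞.
Multiplying by -3 gives ∞.

∞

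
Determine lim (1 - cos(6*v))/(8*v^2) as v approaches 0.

9/4

Substitution gives 0/0.
Use (1 − cos u)/u² → 1/2 with u = 6v: the limit is 6²/(2·8) = 9/4.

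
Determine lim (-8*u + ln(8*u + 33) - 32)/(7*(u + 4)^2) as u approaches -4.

-32/7

Direct substitution gives 0/0.
Apply L'Hôpital: lim (-8 + 8/(8*u + 33))/(14*u + 56), still 0/0.
After 2 applications of L'Hôpital's rule the quotient is (-64/(8*u + 33)^2)/(14); substituting u = -4 gives -32/7.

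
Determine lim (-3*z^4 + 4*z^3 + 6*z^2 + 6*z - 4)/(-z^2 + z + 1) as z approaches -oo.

∞

The numerator has higher degree (4 > 2); the quotient behaves like (-3/(-1))·z^2 for large |z|.
As z → −∞ this diverges to ∞.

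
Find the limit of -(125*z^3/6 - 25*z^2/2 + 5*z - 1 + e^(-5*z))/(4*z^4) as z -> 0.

Direct substitution gives 0/0.
Apply L'Hôpital: lim (125*z^2/2 - 25*z + 5 - 5*e^(-5*z))/(-16*z^3), still 0/0.
Apply L'Hôpital: lim (125*z - 25 + 25*e^(-5*z))/(-48*z^2), still 0/0.
Apply L'Hôpital: lim (125 - 125*e^(-5*z))/(-96*z), still 0/0.
After 4 applications of L'Hôpital's rule the quotient is (625*e^(-5*z))/(-96); substituting z = 0 gives -625/96.

-625/96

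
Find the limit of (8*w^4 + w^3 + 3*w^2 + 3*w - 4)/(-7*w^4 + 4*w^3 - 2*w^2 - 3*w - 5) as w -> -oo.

-8/7

Numerator and denominator both have degree 4.
Dividing every term by w^4, all lower-order terms vanish and the limit is the ratio of leading coefficients, 8/(-7) = -8/7.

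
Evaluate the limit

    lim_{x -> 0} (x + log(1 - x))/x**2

-1/2

Direct substitution gives 0/0.
Apply L'Hôpital: lim (1 - 1/(1 - x))/(2*x), still 0/0.
After 2 applications of L'Hôpital's rule the quotient is (-1/(1 - x)^2)/(2); substituting x = 0 gives -1/2.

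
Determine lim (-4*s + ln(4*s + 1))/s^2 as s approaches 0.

Direct substitution gives 0/0.
Apply L'Hôpital: lim (-4 + 4/(4*s + 1))/(2*s), still 0/0.
After 2 applications of L'Hôpital's rule the quotient is (-16/(4*s + 1)^2)/(2); substituting s = 0 gives -8.

-8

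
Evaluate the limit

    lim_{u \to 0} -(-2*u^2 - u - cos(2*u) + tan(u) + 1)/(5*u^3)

-1/15

Substitution gives 0/0 (the numerator vanishes to order 3).
Expand each term to order u^3: the coefficient of u^3 in tan(u) is 1/3 and in −cos(2u) is 0.
Lower-order terms cancel with the polynomial part, so the numerator is (1/3)·u^3 + o(u^3), and the limit is (1/3)/(-5) = -1/15.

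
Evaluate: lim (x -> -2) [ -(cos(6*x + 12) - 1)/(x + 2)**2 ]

18

Direct substitution gives 0/0.
Apply L'Hôpital: lim (-6*sin(6*x + 12))/(-2*x - 4), still 0/0.
After 2 applications of L'Hôpital's rule the quotient is (-36*cos(6*x + 12))/(-2); substituting x = -2 gives 18.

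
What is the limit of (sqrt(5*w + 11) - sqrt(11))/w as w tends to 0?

Substitution gives 0/0. Multiply numerator and denominator by the conjugate √(11 + 5w) + √11.
The numerator becomes (11 + 5w) − 11 = 5w, so the expression simplifies to 5/(√(11 + 5w) + √11).
Letting w → 0 gives 5/(2√11) = 5*√(11)/22.

5*√(11)/22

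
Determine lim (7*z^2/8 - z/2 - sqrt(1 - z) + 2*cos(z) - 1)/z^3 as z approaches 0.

Substitution gives 0/0; apply L'Hôpital's rule 3 times.
After differentiating numerator and denominator 3 times the quotient is (2*sin(z) + 3/(8*(1 - z)^(5/2)))/(6); at z = 0 this is 1/16.

1/16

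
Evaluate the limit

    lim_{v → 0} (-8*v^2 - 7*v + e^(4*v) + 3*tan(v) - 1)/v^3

35/3

Substitution gives 0/0; apply L'Hôpital's rule 3 times.
After differentiating numerator and denominator 3 times the quotient is (64*e^(4*v) + 18*tan(v)^4 + 24*tan(v)^2 + 6)/(6); at v = 0 this is 35/3.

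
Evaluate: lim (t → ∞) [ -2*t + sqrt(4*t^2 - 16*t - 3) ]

This has the form ∞ − ∞. Multiply and divide by the conjugate √(4*t^2 - 16*t - 3) + 2t.
That gives (-16t - 3) / (√(4*t^2 - 16*t - 3) + 2t).
Divide numerator and denominator by t: the limit is -16/(2·2) = -4.

-4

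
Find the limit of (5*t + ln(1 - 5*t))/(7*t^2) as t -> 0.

Direct substitution gives 0/0.
Apply L'Hôpital: lim (5 - 5/(1 - 5*t))/(14*t), still 0/0.
After 2 applications of L'Hôpital's rule the quotient is (-25/(1 - 5*t)^2)/(14); substituting t = 0 gives -25/14.

-25/14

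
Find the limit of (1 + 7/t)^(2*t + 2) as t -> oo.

The base → 1 and the exponent → ∞: a 1^∞ form.
Take logarithms: (2t + 2)·ln(1 + 7/t). Since ln(1+u) ~ u for small u, this behaves like (2t)·(7/t) → 14.
So the limit is e^(14).

e^(14)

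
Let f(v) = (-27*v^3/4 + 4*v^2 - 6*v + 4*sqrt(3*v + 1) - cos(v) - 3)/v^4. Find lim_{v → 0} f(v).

-1219/96

Substitution gives 0/0; apply L'Hôpital's rule 4 times.
After differentiating numerator and denominator 4 times the quotient is (-cos(v) - 1215/(4*(3*v + 1)^(7/2)))/(24); at v = 0 this is -1219/96.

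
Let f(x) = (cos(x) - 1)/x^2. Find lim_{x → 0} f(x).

Direct substitution gives 0/0.
Apply L'Hôpital: lim (-sin(x))/(2*x), still 0/0.
After 2 applications of L'Hôpital's rule the quotient is (-cos(x))/(2); substituting x = 0 gives -1/2.

-1/2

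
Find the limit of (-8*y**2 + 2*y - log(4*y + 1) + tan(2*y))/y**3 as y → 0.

-56/3

Substitution gives 0/0; apply L'Hôpital's rule 3 times.
After differentiating numerator and denominator 3 times the quotient is (48*tan(2*y)^2/cos(2*y)^2 + 16/cos(2*y)^2 - 128/(4*y + 1)^3)/(6); at y = 0 this is -56/3.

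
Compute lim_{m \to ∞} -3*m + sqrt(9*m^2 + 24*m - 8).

4

An ∞ − ∞ form. Rationalising with the conjugate, the difference becomes (24m - 8) / (√(9*m^2 + 24*m - 8) + 3m).
For large m the denominator behaves like 2·3m, so the quotient tends to 24/6 = 4.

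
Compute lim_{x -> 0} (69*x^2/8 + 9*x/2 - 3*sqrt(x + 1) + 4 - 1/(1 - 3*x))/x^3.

Substitution gives 0/0; apply L'Hôpital's rule 3 times.
After differentiating numerator and denominator 3 times the quotient is (-162/(3*x - 1)^4 - 9/(8*(x + 1)^(5/2)))/(6); at x = 0 this is -435/16.

-435/16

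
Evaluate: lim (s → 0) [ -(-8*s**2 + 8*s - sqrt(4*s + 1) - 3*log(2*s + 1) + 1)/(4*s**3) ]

3

Substitution gives 0/0; apply L'Hôpital's rule 3 times.
After differentiating numerator and denominator 3 times the quotient is (-24/(4*s + 1)^(5/2) - 48/(2*s + 1)^3)/(-24); at s = 0 this is 3.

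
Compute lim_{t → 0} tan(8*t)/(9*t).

Substitution gives 0/0.
Since tan(u)/u → 1 as u → 0, tan(8t)/(8t) → 1 and the limit is 8/9.

8/9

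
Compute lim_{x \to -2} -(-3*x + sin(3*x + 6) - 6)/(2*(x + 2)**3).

Direct substitution gives 0/0.
Apply L'Hôpital: lim (3*cos(3*x + 6) - 3)/(-6*(x + 2)^2), still 0/0.
Apply L'Hôpital: lim (-9*sin(3*x + 6))/(-12*x - 24), still 0/0.
After 3 applications of L'Hôpital's rule the quotient is (-27*cos(3*x + 6))/(-12); substituting x = -2 gives 9/4.

9/4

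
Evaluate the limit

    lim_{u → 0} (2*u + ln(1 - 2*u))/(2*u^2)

-1

Direct substitution gives 0/0.
Apply L'Hôpital: lim (2 - 2/(1 - 2*u))/(4*u), still 0/0.
After 2 applications of L'Hôpital's rule the quotient is (-4/(1 - 2*u)^2)/(4); substituting u = 0 gives -1.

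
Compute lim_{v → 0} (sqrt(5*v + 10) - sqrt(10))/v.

√(10)/4

A 0/0 form; rationalise with √(10 + 5v) + √10. This collapses the numerator to 5v, leaving 5/(√(10 + 5v) + √10) → 5/(2√10) = √(10)/4.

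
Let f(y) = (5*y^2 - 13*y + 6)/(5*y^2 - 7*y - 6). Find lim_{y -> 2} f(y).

Direct substitution gives 0/0, so factor. Both numerator and denominator have (y - 2) as a factor.
After cancelling, the expression reduces to (5*y - 3)/(5*y + 3).
Substituting y = 2 gives 7/13.

7/13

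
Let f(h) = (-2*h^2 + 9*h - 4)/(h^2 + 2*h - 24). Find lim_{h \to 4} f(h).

Direct substitution gives 0/0, so factor. Both numerator and denominator have (h - 4) as a factor.
After cancelling, the expression reduces to (1 - 2*h)/(h + 6).
Substituting h = 4 gives -7/10.

-7/10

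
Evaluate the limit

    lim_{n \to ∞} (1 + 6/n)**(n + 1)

The base → 1 and the exponent → ∞: a 1^∞ form.
Take logarithms: (n + 1)·ln(1 + 6/n). Since ln(1+u) ~ u for small u, this behaves like (n)·(6/n) → 6.
So the limit is e^(6).

e^(6)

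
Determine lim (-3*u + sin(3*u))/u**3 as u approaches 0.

Direct substitution gives 0/0.
Apply L'Hôpital: lim (3*cos(3*u) - 3)/(3*u^2), still 0/0.
Apply L'Hôpital: lim (-9*sin(3*u))/(6*u), still 0/0.
After 3 applications of L'Hôpital's rule the quotient is (-27*cos(3*u))/(6); substituting u = 0 gives -9/2.

-9/2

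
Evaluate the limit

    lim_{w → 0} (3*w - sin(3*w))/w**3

9/2

Direct substitution gives 0/0.
Apply L'Hôpital: lim (3 - 3*cos(3*w))/(3*w^2), still 0/0.
Apply L'Hôpital: lim (9*sin(3*w))/(6*w), still 0/0.
After 3 applications of L'Hôpital's rule the quotient is (27*cos(3*w))/(6); substituting w = 0 gives 9/2.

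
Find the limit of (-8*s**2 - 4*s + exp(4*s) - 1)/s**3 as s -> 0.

32/3

Direct substitution gives 0/0.
Apply L'Hôpital: lim (-16*s + 4*e^(4*s) - 4)/(3*s^2), still 0/0.
Apply L'Hôpital: lim (16*e^(4*s) - 16)/(6*s), still 0/0.
After 3 applications of L'Hôpital's rule the quotient is (64*e^(4*s))/(6); substituting s = 0 gives 32/3.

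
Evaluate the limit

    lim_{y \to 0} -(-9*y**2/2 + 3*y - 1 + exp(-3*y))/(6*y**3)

3/4

Direct substitution gives 0/0.
Apply L'Hôpital: lim (-9*y + 3 - 3*e^(-3*y))/(-18*y^2), still 0/0.
Apply L'Hôpital: lim (-9 + 9*e^(-3*y))/(-36*y), still 0/0.
After 3 applications of L'Hôpital's rule the quotient is (-27*e^(-3*y))/(-36); substituting y = 0 gives 3/4.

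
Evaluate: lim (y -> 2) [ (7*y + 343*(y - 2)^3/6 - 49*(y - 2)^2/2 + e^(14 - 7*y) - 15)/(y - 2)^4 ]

Direct substitution gives 0/0.
Apply L'Hôpital: lim (-49*y + 343*(y - 2)^2/2 - 7*e^(14 - 7*y) + 105)/(4*(y - 2)^3), still 0/0.
Apply L'Hôpital: lim (343*y + 49*e^(14 - 7*y) - 735)/(12*(y - 2)^2), still 0/0.
Apply L'Hôpital: lim (343 - 343*e^(14 - 7*y))/(24*y - 48), still 0/0.
After 4 applications of L'Hôpital's rule the quotient is (2401*e^(14 - 7*y))/(24); substituting y = 2 gives 2401/24.

2401/24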